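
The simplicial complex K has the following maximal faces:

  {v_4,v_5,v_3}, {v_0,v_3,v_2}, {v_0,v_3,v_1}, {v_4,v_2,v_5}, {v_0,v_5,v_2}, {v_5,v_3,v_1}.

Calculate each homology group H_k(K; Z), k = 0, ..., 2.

We work with the vertex ordering v_0 < v_1 < v_2 < v_3 < v_4 < v_5. The simplices of K, each written with vertices in increasing order, are:

  0-simplices (6): [v_0], [v_1], [v_2], [v_3], [v_4], [v_5]
  1-simplices (12): [v_0,v_1], [v_0,v_2], [v_0,v_3], [v_0,v_5], [v_1,v_3], [v_1,v_5], [v_2,v_3], [v_2,v_4], [v_2,v_5], [v_3,v_4], [v_3,v_5], [v_4,v_5]
  2-simplices (6): [v_0,v_1,v_3], [v_0,v_2,v_3], [v_0,v_2,v_5], [v_1,v_3,v_5], [v_2,v_4,v_5], [v_3,v_4,v_5]

giving chain groups C_0 ≅ Z^6, C_1 ≅ Z^12, C_2 ≅ Z^6.

Boundary ∂_1: C_1 → C_0 is given by ∂[p,q] = [q] − [p]. For instance
  ∂[v_0,v_2] = [v_2] − [v_0].
The 6×12 boundary matrix has rank 5 and Smith normal form diag(1,1,1,1,1).

∂_2: C_2 → C_1 sends each 2-simplex [p,q,r] to [q,r] − [p,r] + [p,q]. For instance
  ∂[v_1,v_3,v_5] = [v_3,v_5] − [v_1,v_5] + [v_1,v_3],
  ∂[v_0,v_2,v_3] = [v_2,v_3] − [v_0,v_3] + [v_0,v_2].
As a 12×6 matrix over Z this has rank 6, with invariant factors (1,1,1,1,1,1).

Computing H_k = (kernel of ∂_k) / (image of ∂_{k+1}):

  H_0: rank C_0 − rank ∂_1 = 6 − 5 = 1, and the invariant factors of ∂_1 are all 1, so H_0 ≅ Z.
  H_1: rank ker ∂_1 − rank ∂_2 = (12 − 5) − 6 = 1, and the invariant factors of ∂_2 are all 1, so H_1 ≅ Z.
  H_2: rank ker ∂_2 − rank ∂_3 = (6 − 6) − 0 = 0, and there is no ∂_3, so H_2 ≅ 0.

As a check, the Euler characteristic is 6 − 12 + 6 = 0, which agrees with 1 − 1 + 0 = 0.

H_0 = Z,  H_1 = Z,  H_2 = 0.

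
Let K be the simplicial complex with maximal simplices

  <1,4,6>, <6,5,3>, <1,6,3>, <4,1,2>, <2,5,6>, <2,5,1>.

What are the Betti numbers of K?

K has 6 vertices, 12 edges, 6 triangles.
rank ∂_0 = 0, rank ∂_1 = 5 ⇒ b_0 = 6 − 0 − 5 = 1; all invariant factors of ∂_1 are 1 so no torsion. So H_0 = Z.
rank ∂_1 = 5, rank ∂_2 = 6 ⇒ b_1 = 12 − 5 − 6 = 1; all invariant factors of ∂_2 are 1 so no torsion. So H_1 = Z.
rank ∂_2 = 6, rank ∂_3 = 0 ⇒ b_2 = 6 − 6 − 0 = 0. So H_2 = 0.

b_0 = 1, b_1 = 1, b_2 = 0.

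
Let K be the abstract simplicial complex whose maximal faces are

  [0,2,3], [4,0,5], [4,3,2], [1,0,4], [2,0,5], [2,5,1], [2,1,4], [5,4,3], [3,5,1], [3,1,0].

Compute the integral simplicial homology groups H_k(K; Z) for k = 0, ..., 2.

Order the vertices as 0 < 1 < 2 < 3 < 4 < 5. Listing each simplex with vertices in this order, K has dimension 2 with simplices:

  0-simplices (6): [0], [1], [2], [3], [4], [5]
  1-simplices (15): [0,1], [0,2], [0,3], [0,4], [0,5], [1,2], [1,3], [1,4], [1,5], [2,3], [2,4], [2,5], [3,4], [3,5], [4,5]
  2-simplices (10): [0,1,3], [0,1,4], [0,2,3], [0,2,5], [0,4,5], [1,2,4], [1,2,5], [1,3,5], [2,3,4], [3,4,5]

so the chain groups are C_0 ≅ Z^6, C_1 ≅ Z^15, C_2 ≅ Z^10.

∂_1: C_1 → C_0 is given by ∂[p,q] = [q] − [p]. For instance
  ∂[1,5] = [5] − [1].
The resulting 6×15 matrix has rank 5, and its Smith normal form has invariant factors (1,1,1,1,1).

Boundary ∂_2: C_2 → C_1 sends each 2-simplex [p,q,r] to [q,r] − [p,r] + [p,q]. For instance
  ∂[1,2,5] = [2,5] − [1,5] + [1,2],
  ∂[0,2,5] = [2,5] − [0,5] + [0,2].
The 15×10 boundary matrix has rank 10 and Smith normal form diag(1,1,1,1,1,1,1,1,1,2).

Reading off H_k = ker ∂_k / im ∂_{k+1}:

  H_0: rank C_0 − rank ∂_1 = 6 − 5 = 1, and the invariant factors of ∂_1 are all 1, so H_0 = Z.
  H_1: rank ker ∂_1 − rank ∂_2 = (15 − 5) − 10 = 0, and ∂_2 has invariant factor 2 > 1, so H_1 = Z_2.
  H_2: rank ker ∂_2 − rank ∂_3 = (10 − 10) − 0 = 0, and there is no ∂_3, so H_2 = 0.

(K is a triangulation of the real projective plane RP^2.)

H_0 ≅ Z,  H_1 ≅ Z_2,  H_2 = 0.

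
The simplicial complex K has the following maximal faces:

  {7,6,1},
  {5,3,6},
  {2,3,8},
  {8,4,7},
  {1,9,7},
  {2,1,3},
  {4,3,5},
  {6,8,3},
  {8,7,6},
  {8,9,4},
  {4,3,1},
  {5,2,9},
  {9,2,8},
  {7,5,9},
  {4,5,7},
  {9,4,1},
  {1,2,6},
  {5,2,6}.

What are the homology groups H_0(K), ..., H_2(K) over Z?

Take the total order 1 < 2 < 3 < 4 < 5 < 6 < 7 < 8 < 9 on the vertex set. Then K (dimension 2) consists of the simplices:

  0-simplices (9): [1], [2], [3], [4], [5], [6], [7], [8], [9]
  1-simplices (27): (27 of them)
  2-simplices (18): [1,2,3], [1,2,6], [1,3,4], [1,4,9], [1,6,7], [1,7,9], [2,3,8], [2,5,6], [2,5,9], [2,8,9], [3,4,5], [3,5,6], [3,6,8], [4,5,7], [4,7,8], [4,8,9], [5,7,9], [6,7,8]

Hence C_0 ≅ Z^9, C_1 ≅ Z^27, C_2 ≅ Z^18.

Boundary ∂_1: C_1 → C_0 sends each edge [p,q] (with p < q) to q − p.
The resulting 9×27 matrix has rank 8, and its Smith normal form has invariant factors (1,1,1,1,1,1,1,1).

The boundary map ∂_2: C_2 → C_1 acts by ∂[p,q,r] = [q,r] − [p,r] + [p,q]. For instance
  ∂[1,2,3] = [2,3] − [1,3] + [1,2],
  ∂[6,7,8] = [7,8] − [6,8] + [6,7].
The resulting 27×18 matrix has rank 18, and its Smith normal form has invariant factors (1,1,1,1,1,1,1,1,1,1,1,1,1,1,1,1,1,2).

From H_k ≅ ker(∂_k) / im(∂_{k+1}) we obtain:

  H_0: rank C_0 − rank ∂_1 = 9 − 8 = 1, and the invariant factors of ∂_1 are all 1, so H_0 ≅ Z.
  H_1: rank ker ∂_1 − rank ∂_2 = (27 − 8) − 18 = 1, and ∂_2 has invariant factor 2 > 1, so H_1 ≅ Z ⊕ Z/2.
  H_2: rank ker ∂_2 − rank ∂_3 = (18 − 18) − 0 = 0, and there is no ∂_3, so H_2 ≅ 0.

As a check, the Euler characteristic is 9 − 27 + 18 = 0, which agrees with 1 − 1 + 0 = 0.
(K is a triangulation of the Klein bottle.)

H_0 ≅ Z,  H_1 ≅ Z ⊕ Z/2,  H_2 = 0.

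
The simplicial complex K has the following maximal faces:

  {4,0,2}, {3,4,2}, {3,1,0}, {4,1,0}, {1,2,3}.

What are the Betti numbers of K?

Take the total order 0 < 1 < 2 < 3 < 4 on the vertex set. Then K (dimension 2) consists of the simplices:

  0-simplices (5): [0], [1], [2], [3], [4]
  1-simplices (10): [0,1], [0,2], [0,3], [0,4], [1,2], [1,3], [1,4], [2,3], [2,4], [3,4]
  2-simplices (5): [0,1,3], [0,1,4], [0,2,4], [1,2,3], [2,3,4]

Hence C_0 ≅ Z^5, C_1 ≅ Z^10, C_2 ≅ Z^5.

∂_1: C_1 → C_0 sends each edge [p,q] (with p < q) to q − p. For instance
  ∂[0,1] = [1] − [0].
As a 5×10 matrix over Z this has rank 4, with invariant factors (1,1,1,1).

The boundary map ∂_2: C_2 → C_1 acts by ∂[p,q,r] = [q,r] − [p,r] + [p,q]. For instance
  ∂[0,2,4] = [2,4] − [0,4] + [0,2],
  ∂[0,1,3] = [1,3] − [0,3] + [0,1].
As a 10×5 matrix over Z this has rank 5, with invariant factors (1,1,1,1,1).

Computing H_k = (kernel of ∂_k) / (image of ∂_{k+1}):

  H_0: rank C_0 − rank ∂_1 = 5 − 4 = 1, and the invariant factors of ∂_1 are all 1, so H_0 = Z.
  H_1: rank ker ∂_1 − rank ∂_2 = (10 − 4) − 5 = 1, and the invariant factors of ∂_2 are all 1, so H_1 = Z.
  H_2: rank ker ∂_2 − rank ∂_3 = (5 − 5) − 0 = 0, and there is no ∂_3, so H_2 = 0.

As a check, the Euler characteristic is 5 − 10 + 5 = 0, which agrees with 1 − 1 + 0 = 0.

Hence the Betti numbers are b_0 = 1, b_1 = 1, b_2 = 0.

b_0 = 1, b_1 = 1, b_2 = 0.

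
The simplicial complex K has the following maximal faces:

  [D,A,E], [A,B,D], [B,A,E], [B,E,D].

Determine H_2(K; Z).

Take the total order A < B < D < E on the vertex set. Then K (dimension 2) consists of the simplices:

  0-simplices (4): A, B, D, E
  1-simplices (6): AB, AD, AE, BD, BE, DE
  2-simplices (4): ABD, ABE, ADE, BDE

giving chain groups C_0 ≅ Z^4, C_1 ≅ Z^6, C_2 ≅ Z^4.

∂_1: C_1 → C_0 is given by ∂[p,q] = [q] − [p].
As a 4×6 matrix over Z this has rank 3, with invariant factors (1,1,1).

∂_2: C_2 → C_1 acts by ∂[p,q,r] = [q,r] − [p,r] + [p,q]. For instance
  ∂ABE = BE − AE + AB,
  ∂ABD = BD − AD + AB.
The 6×4 boundary matrix has rank 3 and Smith normal form diag(1,1,1).

Now H_k = ker ∂_k / im ∂_{k+1}, so:

  H_2: rank ker ∂_2 − rank ∂_3 = (4 − 3) − 0 = 1, and there is no ∂_3, so H_2 = Z.

H_2 = Z.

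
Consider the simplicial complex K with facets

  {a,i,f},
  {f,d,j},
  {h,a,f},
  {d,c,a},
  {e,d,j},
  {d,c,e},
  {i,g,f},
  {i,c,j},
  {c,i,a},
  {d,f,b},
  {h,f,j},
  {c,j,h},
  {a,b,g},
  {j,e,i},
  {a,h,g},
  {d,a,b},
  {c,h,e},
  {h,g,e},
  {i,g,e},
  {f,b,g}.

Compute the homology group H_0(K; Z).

H_0 ≅ Z.

Take the total order a < b < c < d < e < f < g < h < i < j on the vertex set. Then K (dimension 2) consists of the simplices:

  0-simplices (10): a, b, c, d, e, f, g, h, i, j
  1-simplices (30): ab, ac, ad, af, ag, ah, ai, bd, bf, bg, cd, ce, ch, ci, cj, de, df, dj, eg, eh, ei, ej, fg, fh, fi, fj, gh, gi, hj, ij
  2-simplices (20): abd, abg, acd, aci, afh, afi, agh, bdf, bfg, cde, ceh, chj, cij, dej, dfj, egh, egi, eij, fgi, fhj

so the chain groups are C_0 ≅ Z^10, C_1 ≅ Z^30, C_2 ≅ Z^20.

Boundary ∂_1: C_1 → C_0 maps an edge to its endpoints' difference, ∂[p,q] = q − p. For instance
  ∂fh = h − f.
As a 10×30 matrix over Z this has rank 9, with invariant factors (1,1,1,1,1,1,1,1,1).

The boundary map ∂_2: C_2 → C_1 sends each 2-simplex [p,q,r] to [q,r] − [p,r] + [p,q]. For instance
  ∂cij = ij − cj + ci,
  ∂ceh = eh − ch + ce.
This gives a 30×20 integer matrix of rank 20; reducing to Smith normal form yields diagonal entries (1,1,1,1,1,1,1,1,1,1,1,1,1,1,1,1,1,1,1,2).

Reading off H_k = ker ∂_k / im ∂_{k+1}:

  H_0: rank C_0 − rank ∂_1 = 10 − 9 = 1, and the invariant factors of ∂_1 are all 1, so H_0 = Z.

(K is a triangulation of the Klein bottle.)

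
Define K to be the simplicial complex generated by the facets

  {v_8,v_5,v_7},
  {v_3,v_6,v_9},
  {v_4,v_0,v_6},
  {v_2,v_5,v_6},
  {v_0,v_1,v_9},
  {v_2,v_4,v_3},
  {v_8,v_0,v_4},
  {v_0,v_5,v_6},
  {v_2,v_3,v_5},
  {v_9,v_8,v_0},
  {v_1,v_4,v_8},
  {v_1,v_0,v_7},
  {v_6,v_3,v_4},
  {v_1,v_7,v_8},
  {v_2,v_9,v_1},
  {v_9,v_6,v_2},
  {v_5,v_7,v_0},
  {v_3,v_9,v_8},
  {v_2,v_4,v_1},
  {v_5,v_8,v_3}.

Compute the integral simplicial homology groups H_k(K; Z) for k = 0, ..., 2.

We work with the vertex ordering v_0 < v_1 < v_2 < v_3 < v_4 < v_5 < v_6 < v_7 < v_8 < v_9. The simplices of K, each written with vertices in increasing order, are:

  0-simplices (10): [v_0], [v_1], [v_2], [v_3], [v_4], [v_5], [v_6], [v_7], [v_8], [v_9]
  1-simplices (30): (30 of them)
  2-simplices (20): (20 of them)

Hence C_0 ≅ Z^10, C_1 ≅ Z^30, C_2 ≅ Z^20.

∂_1: C_1 → C_0 sends each edge [p,q] (with p < q) to q − p.
This gives a 10×30 integer matrix of rank 9; reducing to Smith normal form yields diagonal entries (1,1,1,1,1,1,1,1,1).

The boundary map ∂_2: C_2 → C_1 sends each 2-simplex [p,q,r] to [q,r] − [p,r] + [p,q]. For instance
  ∂[v_0,v_4,v_8] = [v_4,v_8] − [v_0,v_8] + [v_0,v_4],
  ∂[v_0,v_4,v_6] = [v_4,v_6] − [v_0,v_6] + [v_0,v_4].
The resulting 30×20 matrix has rank 20, and its Smith normal form has invariant factors (1,1,1,1,1,1,1,1,1,1,1,1,1,1,1,1,1,1,1,2).

Computing H_k = (kernel of ∂_k) / (image of ∂_{k+1}):

  H_0: rank C_0 − rank ∂_1 = 10 − 9 = 1, and the invariant factors of ∂_1 are all 1, so H_0 ≅ Z.
  H_1: rank ker ∂_1 − rank ∂_2 = (30 − 9) − 20 = 1, and ∂_2 has invariant factor 2 > 1, so H_1 ≅ Z ⊕ Z/2.
  H_2: rank ker ∂_2 − rank ∂_3 = (20 − 20) − 0 = 0, and there is no ∂_3, so H_2 ≅ 0.

As a check, the Euler characteristic is 10 − 30 + 20 = 0, which agrees with 1 − 1 + 0 = 0.

H_0 ≅ Z,  H_1 ≅ Z ⊕ Z/2,  H_2 = 0.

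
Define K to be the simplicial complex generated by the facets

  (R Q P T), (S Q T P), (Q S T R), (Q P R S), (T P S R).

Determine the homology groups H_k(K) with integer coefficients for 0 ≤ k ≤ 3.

Fix the vertex order P < Q < R < S < T and write every simplex with vertices in increasing order. Then dim K = 3 and the simplices of K are:

  0-simplices (5): P, Q, R, S, T
  1-simplices (10): PQ, PR, PS, PT, QR, QS, QT, RS, RT, ST
  2-simplices (10): PQR, PQS, PQT, PRS, PRT, PST, QRS, QRT, QST, RST
  3-simplices (5): PQRS, PQRT, PQST, PRST, QRST

so the chain groups are C_0 ≅ Z^5, C_1 ≅ Z^10, C_2 ≅ Z^10, C_3 ≅ Z^5.

∂_1: C_1 → C_0 is given by ∂[p,q] = [q] − [p].
As a 5×10 matrix over Z this has rank 4, with invariant factors (1,1,1,1).

∂_2: C_2 → C_1 acts by ∂[p,q,r] = [q,r] − [p,r] + [p,q]. For instance
  ∂PST = ST − PT + PS,
  ∂PRS = RS − PS + PR.
The 10×10 boundary matrix has rank 6 and Smith normal form diag(1,1,1,1,1,1).

Boundary ∂_3: C_3 → C_2 sends each 3-simplex σ to the alternating sum Σ_i (−1)^i (σ with its i-th vertex removed). For instance
  ∂QRST = RST − QST + QRT − QRS,
  ∂PQRT = QRT − PRT + PQT − PQR.
As a 10×5 matrix over Z this has rank 4, with invariant factors (1,1,1,1).

Computing H_k = (kernel of ∂_k) / (image of ∂_{k+1}):

  H_0: rank C_0 − rank ∂_1 = 5 − 4 = 1, and the invariant factors of ∂_1 are all 1, so H_0 = Z.
  H_1: rank ker ∂_1 − rank ∂_2 = (10 − 4) − 6 = 0, and the invariant factors of ∂_2 are all 1, so H_1 = 0.
  H_2: rank ker ∂_2 − rank ∂_3 = (10 − 6) − 4 = 0, and the invariant factors of ∂_3 are all 1, so H_2 = 0.
  H_3: rank ker ∂_3 − rank ∂_4 = (5 − 4) − 0 = 1, and there is no ∂_4, so H_3 = Z.

H_0 = Z,  H_1 = 0,  H_2 = 0,  H_3 = Z.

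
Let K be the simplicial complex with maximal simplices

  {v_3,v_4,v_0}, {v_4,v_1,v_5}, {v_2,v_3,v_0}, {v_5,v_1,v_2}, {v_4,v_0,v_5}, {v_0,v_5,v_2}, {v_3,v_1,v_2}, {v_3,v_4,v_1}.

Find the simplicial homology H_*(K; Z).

K has 6 vertices, 12 edges, 8 triangles.
rank ∂_0 = 0, rank ∂_1 = 5 ⇒ b_0 = 6 − 0 − 5 = 1; all invariant factors of ∂_1 are 1 so no torsion. So H_0 = Z.
rank ∂_1 = 5, rank ∂_2 = 7 ⇒ b_1 = 12 − 5 − 7 = 0; all invariant factors of ∂_2 are 1 so no torsion. So H_1 = 0.
rank ∂_2 = 7, rank ∂_3 = 0 ⇒ b_2 = 8 − 7 − 0 = 1. So H_2 = Z.

H_0 ≅ Z,  H_1 = 0,  H_2 ≅ Z.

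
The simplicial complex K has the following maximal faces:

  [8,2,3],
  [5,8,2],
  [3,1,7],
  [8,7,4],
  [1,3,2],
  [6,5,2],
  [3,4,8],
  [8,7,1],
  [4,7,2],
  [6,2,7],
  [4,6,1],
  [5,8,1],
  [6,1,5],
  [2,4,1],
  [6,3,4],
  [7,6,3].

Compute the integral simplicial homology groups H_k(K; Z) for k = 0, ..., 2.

Fix the vertex order 1 < 2 < 3 < 4 < 5 < 6 < 7 < 8 and write every simplex with vertices in increasing order. Then dim K = 2 and the simplices of K are:

  0-simplices (8): [1], [2], [3], [4], [5], [6], [7], [8]
  1-simplices (24): (24 of them)
  2-simplices (16): [1,2,3], [1,2,4], [1,3,7], [1,4,6], [1,5,6], [1,5,8], [1,7,8], [2,3,8], [2,4,7], [2,5,6], [2,5,8], [2,6,7], [3,4,6], [3,4,8], [3,6,7], [4,7,8]

so the chain groups are C_0 ≅ Z^8, C_1 ≅ Z^24, C_2 ≅ Z^16.

Boundary ∂_1: C_1 → C_0 maps an edge to its endpoints' difference, ∂[p,q] = q − p. For instance
  ∂[1,2] = [2] − [1].
As a 8×24 matrix over Z this has rank 7, with invariant factors (1,1,1,1,1,1,1).

∂_2: C_2 → C_1 sends each 2-simplex [p,q,r] to [q,r] − [p,r] + [p,q]. For instance
  ∂[1,3,7] = [3,7] − [1,7] + [1,3],
  ∂[1,2,3] = [2,3] − [1,3] + [1,2].
The resulting 24×16 matrix has rank 15, and its Smith normal form has invariant factors (1,1,1,1,1,1,1,1,1,1,1,1,1,1,1).

From H_k ≅ ker(∂_k) / im(∂_{k+1}) we obtain:

  H_0: rank C_0 − rank ∂_1 = 8 − 7 = 1, and the invariant factors of ∂_1 are all 1, so H_0 = Z.
  H_1: rank ker ∂_1 − rank ∂_2 = (24 − 7) − 15 = 2, and the invariant factors of ∂_2 are all 1, so H_1 = Z^2.
  H_2: rank ker ∂_2 − rank ∂_3 = (16 − 15) − 0 = 1, and there is no ∂_3, so H_2 = Z.

(K is a triangulation of the torus T^2.)

H_0 ≅ Z,  H_1 ≅ Z^2,  H_2 ≅ Z.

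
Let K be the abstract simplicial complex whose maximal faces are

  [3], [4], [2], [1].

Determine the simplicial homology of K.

H_0 ≅ Z^4.

We work with the vertex ordering 1 < 2 < 3 < 4. The simplices of K, each written with vertices in increasing order, are:

  0-simplices (4): [1], [2], [3], [4]

giving chain groups C_0 ≅ Z^4.

Now H_k = ker ∂_k / im ∂_{k+1}, so:

  H_0: rank C_0 − rank ∂_1 = 4 − 0 = 4, and there is no ∂_1, so H_0 = Z^4.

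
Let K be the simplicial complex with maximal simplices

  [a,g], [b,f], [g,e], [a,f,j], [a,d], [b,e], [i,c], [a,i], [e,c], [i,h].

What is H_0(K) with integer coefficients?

H_0 ≅ Z.

Order the vertices as a < b < c < d < e < f < g < h < i < j. Listing each simplex with vertices in this order, K has dimension 2 with simplices:

  0-simplices (10): a, b, c, d, e, f, g, h, i, j
  1-simplices (12): ad, af, ag, ai, aj, be, bf, ce, ci, eg, fj, hi
  2-simplices (1): afj

Hence C_0 ≅ Z^10, C_1 ≅ Z^12, C_2 ≅ Z^1.

Boundary ∂_1: C_1 → C_0 sends each edge [p,q] (with p < q) to q − p. For instance
  ∂af = f − a.
The resulting 10×12 matrix has rank 9, and its Smith normal form has invariant factors (1,1,1,1,1,1,1,1,1).

Boundary ∂_2: C_2 → C_1 maps a triangle to the signed sum of its edges. For instance
  ∂afj = fj − aj + af.
This gives a 12×1 integer matrix of rank 1; reducing to Smith normal form yields diagonal entries (1).

From H_k ≅ ker(∂_k) / im(∂_{k+1}) we obtain:

  H_0: rank C_0 − rank ∂_1 = 10 − 9 = 1, and the invariant factors of ∂_1 are all 1, so H_0 = Z.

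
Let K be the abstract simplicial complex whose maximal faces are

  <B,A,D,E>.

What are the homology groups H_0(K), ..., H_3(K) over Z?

K has 4 vertices, 6 edges, 4 triangles, 1 3-simplex.
rank ∂_0 = 0, rank ∂_1 = 3 ⇒ b_0 = 4 − 0 − 3 = 1; all invariant factors of ∂_1 are 1 so no torsion. So H_0 ≅ Z.
rank ∂_1 = 3, rank ∂_2 = 3 ⇒ b_1 = 6 − 3 − 3 = 0; all invariant factors of ∂_2 are 1 so no torsion. So H_1 ≅ 0.
rank ∂_2 = 3, rank ∂_3 = 1 ⇒ b_2 = 4 − 3 − 1 = 0; all invariant factors of ∂_3 are 1 so no torsion. So H_2 ≅ 0.
rank ∂_3 = 1, rank ∂_4 = 0 ⇒ b_3 = 1 − 1 − 0 = 0. So H_3 ≅ 0.

H_0 ≅ Z,  H_1 = 0,  H_2 = 0,  H_3 = 0.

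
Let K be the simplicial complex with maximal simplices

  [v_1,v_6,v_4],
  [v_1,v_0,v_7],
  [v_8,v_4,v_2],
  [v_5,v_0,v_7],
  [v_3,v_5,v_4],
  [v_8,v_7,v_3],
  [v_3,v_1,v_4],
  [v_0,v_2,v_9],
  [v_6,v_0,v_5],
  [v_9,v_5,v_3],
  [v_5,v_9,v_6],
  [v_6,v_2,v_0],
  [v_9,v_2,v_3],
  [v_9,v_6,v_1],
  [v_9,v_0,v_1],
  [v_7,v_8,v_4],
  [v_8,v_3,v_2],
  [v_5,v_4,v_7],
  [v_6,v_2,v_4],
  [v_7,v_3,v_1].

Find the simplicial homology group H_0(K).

Fix the vertex order v_0 < v_1 < v_2 < v_3 < v_4 < v_5 < v_6 < v_7 < v_8 < v_9 and write every simplex with vertices in increasing order. Then dim K = 2 and the simplices of K are:

  0-simplices (10): [v_0], [v_1], [v_2], [v_3], [v_4], [v_5], [v_6], [v_7], [v_8], [v_9]
  1-simplices (30): (30 of them)
  2-simplices (20): (20 of them)

so the chain groups are C_0 ≅ Z^10, C_1 ≅ Z^30, C_2 ≅ Z^20.

The boundary map ∂_1: C_1 → C_0 maps an edge to its endpoints' difference, ∂[p,q] = q − p. For instance
  ∂[v_3,v_9] = [v_9] − [v_3].
This gives a 10×30 integer matrix of rank 9; reducing to Smith normal form yields diagonal entries (1,1,1,1,1,1,1,1,1).

The boundary map ∂_2: C_2 → C_1 maps a triangle to the signed sum of its edges. For instance
  ∂[v_5,v_6,v_9] = [v_6,v_9] − [v_5,v_9] + [v_5,v_6],
  ∂[v_2,v_3,v_9] = [v_3,v_9] − [v_2,v_9] + [v_2,v_3].
As a 30×20 matrix over Z this has rank 20, with invariant factors (1,1,1,1,1,1,1,1,1,1,1,1,1,1,1,1,1,1,1,2).

From H_k ≅ ker(∂_k) / im(∂_{k+1}) we obtain:

  H_0: rank C_0 − rank ∂_1 = 10 − 9 = 1, and the invariant factors of ∂_1 are all 1, so H_0 = Z.

H_0 = Z.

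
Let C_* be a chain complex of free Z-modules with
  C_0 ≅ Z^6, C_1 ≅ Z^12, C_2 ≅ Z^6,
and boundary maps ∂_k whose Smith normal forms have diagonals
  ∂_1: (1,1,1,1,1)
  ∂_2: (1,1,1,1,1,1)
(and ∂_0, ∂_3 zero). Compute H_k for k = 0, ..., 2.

H_0 ≅ Z,  H_1 ≅ Z,  H_2 = 0.

H_0: b_0 = 6 − 0 − 5 = 1; torsion from ∂_1 factors > 1: none. So H_0 ≅ Z.
H_1: b_1 = 12 − 5 − 6 = 1; torsion from ∂_2 factors > 1: none. So H_1 ≅ Z.
H_2: b_2 = 6 − 6 − 0 = 0; torsion from ∂_3 factors > 1: none. So H_2 ≅ 0.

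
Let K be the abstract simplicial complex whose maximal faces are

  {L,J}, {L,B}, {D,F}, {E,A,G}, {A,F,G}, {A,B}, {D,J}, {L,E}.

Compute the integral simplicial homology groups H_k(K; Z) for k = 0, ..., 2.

We work with the vertex ordering A < B < D < E < F < G < J < L. The simplices of K, each written with vertices in increasing order, are:

  0-simplices (8): A, B, D, E, F, G, J, L
  1-simplices (11): AB, AE, AF, AG, BL, DF, DJ, EG, EL, FG, JL
  2-simplices (2): AEG, AFG

so the chain groups are C_0 ≅ Z^8, C_1 ≅ Z^11, C_2 ≅ Z^2.

The boundary map ∂_1: C_1 → C_0 sends each edge [p,q] (with p < q) to q − p.
The 8×11 boundary matrix has rank 7 and Smith normal form diag(1,1,1,1,1,1,1).

Boundary ∂_2: C_2 → C_1 acts by ∂[p,q,r] = [q,r] − [p,r] + [p,q]. For instance
  ∂AEG = EG − AG + AE,
  ∂AFG = FG − AG + AF.
As a 11×2 matrix over Z this has rank 2, with invariant factors (1,1).

From H_k ≅ ker(∂_k) / im(∂_{k+1}) we obtain:

  H_0: rank C_0 − rank ∂_1 = 8 − 7 = 1, and the invariant factors of ∂_1 are all 1, so H_0 ≅ Z.
  H_1: rank ker ∂_1 − rank ∂_2 = (11 − 7) − 2 = 2, and the invariant factors of ∂_2 are all 1, so H_1 ≅ Z^2.
  H_2: rank ker ∂_2 − rank ∂_3 = (2 − 2) − 0 = 0, and there is no ∂_3, so H_2 ≅ 0.

As a check, the Euler characteristic is 8 − 11 + 2 = -1, which agrees with 1 − 2 + 0 = -1.

H_0 ≅ Z,  H_1 ≅ Z^2,  H_2 = 0.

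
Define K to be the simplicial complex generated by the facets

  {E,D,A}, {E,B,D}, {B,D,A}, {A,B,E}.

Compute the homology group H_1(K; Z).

H_1 ≅ 0.

Order the vertices as A < B < D < E. Listing each simplex with vertices in this order, K has dimension 2 with simplices:

  0-simplices (4): A, B, D, E
  1-simplices (6): AB, AD, AE, BD, BE, DE
  2-simplices (4): ABD, ABE, ADE, BDE

so the chain groups are C_0 ≅ Z^4, C_1 ≅ Z^6, C_2 ≅ Z^4.

The boundary map ∂_1: C_1 → C_0 sends each edge [p,q] (with p < q) to q − p. For instance
  ∂AD = D − A.
As a 4×6 matrix over Z this has rank 3, with invariant factors (1,1,1).

Boundary ∂_2: C_2 → C_1 sends each 2-simplex [p,q,r] to [q,r] − [p,r] + [p,q]. For instance
  ∂BDE = DE − BE + BD,
  ∂ABE = BE − AE + AB.
As a 6×4 matrix over Z this has rank 3, with invariant factors (1,1,1).

Now H_k = ker ∂_k / im ∂_{k+1}, so:

  H_1: rank ker ∂_1 − rank ∂_2 = (6 − 3) − 3 = 0, and the invariant factors of ∂_2 are all 1, so H_1 = 0.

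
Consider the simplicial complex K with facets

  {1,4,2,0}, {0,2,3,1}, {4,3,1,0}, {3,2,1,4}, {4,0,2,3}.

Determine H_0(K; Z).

We work with the vertex ordering 0 < 1 < 2 < 3 < 4. The simplices of K, each written with vertices in increasing order, are:

  0-simplices (5): [0], [1], [2], [3], [4]
  1-simplices (10): [0,1], [0,2], [0,3], [0,4], [1,2], [1,3], [1,4], [2,3], [2,4], [3,4]
  2-simplices (10): [0,1,2], [0,1,3], [0,1,4], [0,2,3], [0,2,4], [0,3,4], [1,2,3], [1,2,4], [1,3,4], [2,3,4]
  3-simplices (5): [0,1,2,3], [0,1,2,4], [0,1,3,4], [0,2,3,4], [1,2,3,4]

giving chain groups C_0 ≅ Z^5, C_1 ≅ Z^10, C_2 ≅ Z^10, C_3 ≅ Z^5.

Boundary ∂_1: C_1 → C_0 sends each edge [p,q] (with p < q) to q − p.
As a 5×10 matrix over Z this has rank 4, with invariant factors (1,1,1,1).

The boundary map ∂_2: C_2 → C_1 sends each 2-simplex [p,q,r] to [q,r] − [p,r] + [p,q]. For instance
  ∂[1,2,3] = [2,3] − [1,3] + [1,2],
  ∂[1,2,4] = [2,4] − [1,4] + [1,2].
This gives a 10×10 integer matrix of rank 6; reducing to Smith normal form yields diagonal entries (1,1,1,1,1,1).

∂_3: C_3 → C_2 sends each 3-simplex σ to the alternating sum Σ_i (−1)^i (σ with its i-th vertex removed). For instance
  ∂[1,2,3,4] = [2,3,4] − [1,3,4] + [1,2,4] − [1,2,3],
  ∂[0,1,2,4] = [1,2,4] − [0,2,4] + [0,1,4] − [0,1,2].
As a 10×5 matrix over Z this has rank 4, with invariant factors (1,1,1,1).

Now H_k = ker ∂_k / im ∂_{k+1}, so:

  H_0: rank C_0 − rank ∂_1 = 5 − 4 = 1, and the invariant factors of ∂_1 are all 1, so H_0 = Z.

(K is a triangulation of the 3-sphere S^3.)

H_0 ≅ Z.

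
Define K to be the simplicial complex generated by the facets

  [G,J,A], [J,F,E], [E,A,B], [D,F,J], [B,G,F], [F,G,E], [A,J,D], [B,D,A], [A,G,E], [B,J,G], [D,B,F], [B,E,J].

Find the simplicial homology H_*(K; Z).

Order the vertices as A < B < D < E < F < G < J. Listing each simplex with vertices in this order, K has dimension 2 with simplices:

  0-simplices (7): A, B, D, E, F, G, J
  1-simplices (18): AB, AD, AE, AG, AJ, BD, BE, BF, BG, BJ, DF, DJ, EF, EG, EJ, FG, FJ, GJ
  2-simplices (12): ABD, ABE, ADJ, AEG, AGJ, BDF, BEJ, BFG, BGJ, DFJ, EFG, EFJ

giving chain groups C_0 ≅ Z^7, C_1 ≅ Z^18, C_2 ≅ Z^12.

Boundary ∂_1: C_1 → C_0 is given by ∂[p,q] = [q] − [p]. For instance
  ∂AB = B − A.
This gives a 7×18 integer matrix of rank 6; reducing to Smith normal form yields diagonal entries (1,1,1,1,1,1).

The boundary map ∂_2: C_2 → C_1 sends each 2-simplex [p,q,r] to [q,r] − [p,r] + [p,q]. For instance
  ∂ADJ = DJ − AJ + AD,
  ∂BDF = DF − BF + BD.
The 18×12 boundary matrix has rank 12 and Smith normal form diag(1,1,1,1,1,1,1,1,1,1,1,2).

Computing H_k = (kernel of ∂_k) / (image of ∂_{k+1}):

  H_0: rank C_0 − rank ∂_1 = 7 − 6 = 1, and the invariant factors of ∂_1 are all 1, so H_0 ≅ Z.
  H_1: rank ker ∂_1 − rank ∂_2 = (18 − 6) − 12 = 0, and ∂_2 has invariant factor 2 > 1, so H_1 ≅ Z_2.
  H_2: rank ker ∂_2 − rank ∂_3 = (12 − 12) − 0 = 0, and there is no ∂_3, so H_2 ≅ 0.

As a check, the Euler characteristic is 7 − 18 + 12 = 1, which agrees with 1 − 0 + 0 = 1.

H_0 ≅ Z,  H_1 ≅ Z_2,  H_2 = 0.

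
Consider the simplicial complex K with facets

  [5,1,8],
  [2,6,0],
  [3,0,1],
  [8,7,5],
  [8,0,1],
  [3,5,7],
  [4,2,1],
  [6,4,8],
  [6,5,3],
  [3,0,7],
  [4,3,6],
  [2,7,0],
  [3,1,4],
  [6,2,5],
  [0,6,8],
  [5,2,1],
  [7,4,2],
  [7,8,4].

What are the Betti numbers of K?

We work with the vertex ordering 0 < 1 < 2 < 3 < 4 < 5 < 6 < 7 < 8. The simplices of K, each written with vertices in increasing order, are:

  0-simplices (9): [0], [1], [2], [3], [4], [5], [6], [7], [8]
  1-simplices (27): (27 of them)
  2-simplices (18): [0,1,3], [0,1,8], [0,2,6], [0,2,7], [0,3,7], [0,6,8], [1,2,4], [1,2,5], [1,3,4], [1,5,8], [2,4,7], [2,5,6], [3,4,6], [3,5,6], [3,5,7], [4,6,8], [4,7,8], [5,7,8]

Hence C_0 ≅ Z^9, C_1 ≅ Z^27, C_2 ≅ Z^18.

The boundary map ∂_1: C_1 → C_0 sends each edge [p,q] (with p < q) to q − p.
This gives a 9×27 integer matrix of rank 8; reducing to Smith normal form yields diagonal entries (1,1,1,1,1,1,1,1).

∂_2: C_2 → C_1 sends each 2-simplex [p,q,r] to [q,r] − [p,r] + [p,q]. For instance
  ∂[0,6,8] = [6,8] − [0,8] + [0,6],
  ∂[4,6,8] = [6,8] − [4,8] + [4,6].
This gives a 27×18 integer matrix of rank 17; reducing to Smith normal form yields diagonal entries (1,1,1,1,1,1,1,1,1,1,1,1,1,1,1,1,1).

From H_k ≅ ker(∂_k) / im(∂_{k+1}) we obtain:

  H_0: rank C_0 − rank ∂_1 = 9 − 8 = 1, and the invariant factors of ∂_1 are all 1, so H_0 ≅ Z.
  H_1: rank ker ∂_1 − rank ∂_2 = (27 − 8) − 17 = 2, and the invariant factors of ∂_2 are all 1, so H_1 ≅ Z^2.
  H_2: rank ker ∂_2 − rank ∂_3 = (18 − 17) − 0 = 1, and there is no ∂_3, so H_2 ≅ Z.

As a check, the Euler characteristic is 9 − 27 + 18 = 0, which agrees with 1 − 2 + 1 = 0.
(K is a triangulation of the torus T^2.)

Hence the Betti numbers are b_0 = 1, b_1 = 2, b_2 = 1.

b_0 = 1, b_1 = 2, b_2 = 1.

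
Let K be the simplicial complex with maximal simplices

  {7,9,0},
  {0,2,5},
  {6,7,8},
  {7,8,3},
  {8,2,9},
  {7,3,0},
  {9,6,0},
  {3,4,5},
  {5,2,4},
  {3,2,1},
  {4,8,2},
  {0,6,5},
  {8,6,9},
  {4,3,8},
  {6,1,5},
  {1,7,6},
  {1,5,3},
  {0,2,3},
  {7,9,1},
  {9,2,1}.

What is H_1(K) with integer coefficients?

H_1 ≅ Z ⊕ Z/2Z.

Fix the vertex order 0 < 1 < 2 < 3 < 4 < 5 < 6 < 7 < 8 < 9 and write every simplex with vertices in increasing order. Then dim K = 2 and the simplices of K are:

  0-simplices (10): [0], [1], [2], [3], [4], [5], [6], [7], [8], [9]
  1-simplices (30): (30 of them)
  2-simplices (20): (20 of them)

giving chain groups C_0 ≅ Z^10, C_1 ≅ Z^30, C_2 ≅ Z^20.

∂_1: C_1 → C_0 maps an edge to its endpoints' difference, ∂[p,q] = q − p. For instance
  ∂[4,5] = [5] − [4].
The 10×30 boundary matrix has rank 9 and Smith normal form diag(1,1,1,1,1,1,1,1,1).

Boundary ∂_2: C_2 → C_1 maps a triangle to the signed sum of its edges. For instance
  ∂[6,8,9] = [8,9] − [6,9] + [6,8],
  ∂[0,2,5] = [2,5] − [0,5] + [0,2].
The 30×20 boundary matrix has rank 20 and Smith normal form diag(1,1,1,1,1,1,1,1,1,1,1,1,1,1,1,1,1,1,1,2).

Reading off H_k = ker ∂_k / im ∂_{k+1}:

  H_1: rank ker ∂_1 − rank ∂_2 = (30 − 9) − 20 = 1, and ∂_2 has invariant factor 2 > 1, so H_1 = Z ⊕ Z/2Z.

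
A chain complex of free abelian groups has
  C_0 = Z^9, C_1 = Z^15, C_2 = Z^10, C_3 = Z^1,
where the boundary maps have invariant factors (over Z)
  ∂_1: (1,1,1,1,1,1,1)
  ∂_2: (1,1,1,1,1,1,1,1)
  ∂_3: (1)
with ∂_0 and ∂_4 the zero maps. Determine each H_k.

H_0: b_0 = 9 − 0 − 7 = 2; torsion from ∂_1 factors > 1: none. So H_0 ≅ Z^2.
H_1: b_1 = 15 − 7 − 8 = 0; torsion from ∂_2 factors > 1: none. So H_1 ≅ 0.
H_2: b_2 = 10 − 8 − 1 = 1; torsion from ∂_3 factors > 1: none. So H_2 ≅ Z.
H_3: b_3 = 1 − 1 − 0 = 0; torsion from ∂_4 factors > 1: none. So H_3 ≅ 0.

H_0 ≅ Z^2,  H_1 = 0,  H_2 ≅ Z,  H_3 = 0.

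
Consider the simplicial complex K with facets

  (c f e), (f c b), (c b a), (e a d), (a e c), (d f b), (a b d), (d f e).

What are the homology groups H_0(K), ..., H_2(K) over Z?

Take the total order a < b < c < d < e < f on the vertex set. Then K (dimension 2) consists of the simplices:

  0-simplices (6): a, b, c, d, e, f
  1-simplices (12): ab, ac, ad, ae, bc, bd, bf, ce, cf, de, df, ef
  2-simplices (8): abc, abd, ace, ade, bcf, bdf, cef, def

so the chain groups are C_0 ≅ Z^6, C_1 ≅ Z^12, C_2 ≅ Z^8.

Boundary ∂_1: C_1 → C_0 is given by ∂[p,q] = [q] − [p]. For instance
  ∂bc = c − b.
As a 6×12 matrix over Z this has rank 5, with invariant factors (1,1,1,1,1).

Boundary ∂_2: C_2 → C_1 maps a triangle to the signed sum of its edges. For instance
  ∂ade = de − ae + ad,
  ∂cef = ef − cf + ce.
The resulting 12×8 matrix has rank 7, and its Smith normal form has invariant factors (1,1,1,1,1,1,1).

From H_k ≅ ker(∂_k) / im(∂_{k+1}) we obtain:

  H_0: rank C_0 − rank ∂_1 = 6 − 5 = 1, and the invariant factors of ∂_1 are all 1, so H_0 ≅ Z.
  H_1: rank ker ∂_1 − rank ∂_2 = (12 − 5) − 7 = 0, and the invariant factors of ∂_2 are all 1, so H_1 ≅ 0.
  H_2: rank ker ∂_2 − rank ∂_3 = (8 − 7) − 0 = 1, and there is no ∂_3, so H_2 ≅ Z.

As a check, the Euler characteristic is 6 − 12 + 8 = 2, which agrees with 1 − 0 + 1 = 2.

H_0 = Z,  H_1 = 0,  H_2 = Z.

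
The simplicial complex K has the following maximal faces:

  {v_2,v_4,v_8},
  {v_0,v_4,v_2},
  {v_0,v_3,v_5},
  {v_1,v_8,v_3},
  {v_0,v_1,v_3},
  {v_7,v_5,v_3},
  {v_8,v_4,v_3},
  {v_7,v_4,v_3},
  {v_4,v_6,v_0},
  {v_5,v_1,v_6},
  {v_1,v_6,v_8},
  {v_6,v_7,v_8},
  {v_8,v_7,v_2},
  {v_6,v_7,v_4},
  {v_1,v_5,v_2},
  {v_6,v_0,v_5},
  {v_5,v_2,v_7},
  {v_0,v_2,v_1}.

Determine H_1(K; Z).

Order the vertices as v_0 < v_1 < v_2 < v_3 < v_4 < v_5 < v_6 < v_7 < v_8. Listing each simplex with vertices in this order, K has dimension 2 with simplices:

  0-simplices (9): [v_0], [v_1], [v_2], [v_3], [v_4], [v_5], [v_6], [v_7], [v_8]
  1-simplices (27): (27 of them)
  2-simplices (18): (18 of them)

so the chain groups are C_0 ≅ Z^9, C_1 ≅ Z^27, C_2 ≅ Z^18.

∂_1: C_1 → C_0 sends each edge [p,q] (with p < q) to q − p. For instance
  ∂[v_0,v_3] = [v_3] − [v_0].
As a 9×27 matrix over Z this has rank 8, with invariant factors (1,1,1,1,1,1,1,1).

Boundary ∂_2: C_2 → C_1 sends each 2-simplex [p,q,r] to [q,r] − [p,r] + [p,q]. For instance
  ∂[v_6,v_7,v_8] = [v_7,v_8] − [v_6,v_8] + [v_6,v_7],
  ∂[v_3,v_4,v_7] = [v_4,v_7] − [v_3,v_7] + [v_3,v_4].
The 27×18 boundary matrix has rank 18 and Smith normal form diag(1,1,1,1,1,1,1,1,1,1,1,1,1,1,1,1,1,2).

From H_k ≅ ker(∂_k) / im(∂_{k+1}) we obtain:

  H_1: rank ker ∂_1 − rank ∂_2 = (27 − 8) − 18 = 1, and ∂_2 has invariant factor 2 > 1, so H_1 ≅ Z ⊕ Z/2Z.

H_1 ≅ Z ⊕ Z/2Z.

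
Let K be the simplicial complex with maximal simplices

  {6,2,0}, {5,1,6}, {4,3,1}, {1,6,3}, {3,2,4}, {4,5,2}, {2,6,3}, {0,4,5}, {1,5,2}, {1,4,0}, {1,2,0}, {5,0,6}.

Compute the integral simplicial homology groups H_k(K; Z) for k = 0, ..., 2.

Order the vertices as 0 < 1 < 2 < 3 < 4 < 5 < 6. Listing each simplex with vertices in this order, K has dimension 2 with simplices:

  0-simplices (7): [0], [1], [2], [3], [4], [5], [6]
  1-simplices (18): [0,1], [0,2], [0,4], [0,5], [0,6], [1,2], [1,3], [1,4], [1,5], [1,6], [2,3], [2,4], [2,5], [2,6], [3,4], [3,6], [4,5], [5,6]
  2-simplices (12): [0,1,2], [0,1,4], [0,2,6], [0,4,5], [0,5,6], [1,2,5], [1,3,4], [1,3,6], [1,5,6], [2,3,4], [2,3,6], [2,4,5]

Hence C_0 ≅ Z^7, C_1 ≅ Z^18, C_2 ≅ Z^12.

Boundary ∂_1: C_1 → C_0 maps an edge to its endpoints' difference, ∂[p,q] = q − p.
The resulting 7×18 matrix has rank 6, and its Smith normal form has invariant factors (1,1,1,1,1,1).

Boundary ∂_2: C_2 → C_1 sends each 2-simplex [p,q,r] to [q,r] − [p,r] + [p,q]. For instance
  ∂[0,1,2] = [1,2] − [0,2] + [0,1],
  ∂[2,3,4] = [3,4] − [2,4] + [2,3].
As a 18×12 matrix over Z this has rank 12, with invariant factors (1,1,1,1,1,1,1,1,1,1,1,2).

Computing H_k = (kernel of ∂_k) / (image of ∂_{k+1}):

  H_0: rank C_0 − rank ∂_1 = 7 − 6 = 1, and the invariant factors of ∂_1 are all 1, so H_0 ≅ Z.
  H_1: rank ker ∂_1 − rank ∂_2 = (18 − 6) − 12 = 0, and ∂_2 has invariant factor 2 > 1, so H_1 ≅ Z/2.
  H_2: rank ker ∂_2 − rank ∂_3 = (12 − 12) − 0 = 0, and there is no ∂_3, so H_2 ≅ 0.

H_0 = Z,  H_1 = Z/2,  H_2 = 0.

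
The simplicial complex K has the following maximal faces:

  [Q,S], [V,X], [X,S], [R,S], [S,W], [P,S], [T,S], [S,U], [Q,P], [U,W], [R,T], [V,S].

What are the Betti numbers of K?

Fix the vertex order P < Q < R < S < T < U < V < W < X and write every simplex with vertices in increasing order. Then dim K = 1 and the simplices of K are:

  0-simplices (9): P, Q, R, S, T, U, V, W, X
  1-simplices (12): PQ, PS, QS, RS, RT, ST, SU, SV, SW, SX, UW, VX

Hence C_0 ≅ Z^9, C_1 ≅ Z^12.

Boundary ∂_1: C_1 → C_0 sends each edge [p,q] (with p < q) to q − p.
As a 9×12 matrix over Z this has rank 8, with invariant factors (1,1,1,1,1,1,1,1).

Reading off H_k = ker ∂_k / im ∂_{k+1}:

  H_0: rank C_0 − rank ∂_1 = 9 − 8 = 1, and the invariant factors of ∂_1 are all 1, so H_0 ≅ Z.
  H_1: rank ker ∂_1 − rank ∂_2 = (12 − 8) − 0 = 4, and there is no ∂_2, so H_1 ≅ Z^4.

Hence the Betti numbers are b_0 = 1, b_1 = 4.

b_0 = 1, b_1 = 4.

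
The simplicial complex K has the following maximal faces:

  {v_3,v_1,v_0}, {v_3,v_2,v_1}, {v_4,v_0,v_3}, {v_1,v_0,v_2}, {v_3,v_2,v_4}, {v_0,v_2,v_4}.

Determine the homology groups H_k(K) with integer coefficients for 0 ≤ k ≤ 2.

H_0 = Z,  H_1 = 0,  H_2 = Z.

Take the total order v_0 < v_1 < v_2 < v_3 < v_4 on the vertex set. Then K (dimension 2) consists of the simplices:

  0-simplices (5): [v_0], [v_1], [v_2], [v_3], [v_4]
  1-simplices (9): [v_0,v_1], [v_0,v_2], [v_0,v_3], [v_0,v_4], [v_1,v_2], [v_1,v_3], [v_2,v_3], [v_2,v_4], [v_3,v_4]
  2-simplices (6): [v_0,v_1,v_2], [v_0,v_1,v_3], [v_0,v_2,v_4], [v_0,v_3,v_4], [v_1,v_2,v_3], [v_2,v_3,v_4]

so the chain groups are C_0 ≅ Z^5, C_1 ≅ Z^9, C_2 ≅ Z^6.

The boundary map ∂_1: C_1 → C_0 is given by ∂[p,q] = [q] − [p]. For instance
  ∂[v_2,v_4] = [v_4] − [v_2].
This gives a 5×9 integer matrix of rank 4; reducing to Smith normal form yields diagonal entries (1,1,1,1).

The boundary map ∂_2: C_2 → C_1 sends each 2-simplex [p,q,r] to [q,r] − [p,r] + [p,q]. For instance
  ∂[v_0,v_2,v_4] = [v_2,v_4] − [v_0,v_4] + [v_0,v_2],
  ∂[v_1,v_2,v_3] = [v_2,v_3] − [v_1,v_3] + [v_1,v_2].
As a 9×6 matrix over Z this has rank 5, with invariant factors (1,1,1,1,1).

From H_k ≅ ker(∂_k) / im(∂_{k+1}) we obtain:

  H_0: rank C_0 − rank ∂_1 = 5 − 4 = 1, and the invariant factors of ∂_1 are all 1, so H_0 = Z.
  H_1: rank ker ∂_1 − rank ∂_2 = (9 − 4) − 5 = 0, and the invariant factors of ∂_2 are all 1, so H_1 = 0.
  H_2: rank ker ∂_2 − rank ∂_3 = (6 − 5) − 0 = 1, and there is no ∂_3, so H_2 = Z.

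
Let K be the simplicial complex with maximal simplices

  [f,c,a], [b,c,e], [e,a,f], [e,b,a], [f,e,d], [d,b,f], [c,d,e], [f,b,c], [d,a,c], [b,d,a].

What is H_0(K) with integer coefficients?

Fix the vertex order a < b < c < d < e < f and write every simplex with vertices in increasing order. Then dim K = 2 and the simplices of K are:

  0-simplices (6): a, b, c, d, e, f
  1-simplices (15): ab, ac, ad, ae, af, bc, bd, be, bf, cd, ce, cf, de, df, ef
  2-simplices (10): abd, abe, acd, acf, aef, bce, bcf, bdf, cde, def

giving chain groups C_0 ≅ Z^6, C_1 ≅ Z^15, C_2 ≅ Z^10.

Boundary ∂_1: C_1 → C_0 maps an edge to its endpoints' difference, ∂[p,q] = q − p.
This gives a 6×15 integer matrix of rank 5; reducing to Smith normal form yields diagonal entries (1,1,1,1,1).

Boundary ∂_2: C_2 → C_1 maps a triangle to the signed sum of its edges. For instance
  ∂bdf = df − bf + bd,
  ∂aef = ef − af + ae.
The 15×10 boundary matrix has rank 10 and Smith normal form diag(1,1,1,1,1,1,1,1,1,2).

Reading off H_k = ker ∂_k / im ∂_{k+1}:

  H_0: rank C_0 − rank ∂_1 = 6 − 5 = 1, and the invariant factors of ∂_1 are all 1, so H_0 = Z.

(K is a triangulation of the real projective plane RP^2.)

H_0 ≅ Z.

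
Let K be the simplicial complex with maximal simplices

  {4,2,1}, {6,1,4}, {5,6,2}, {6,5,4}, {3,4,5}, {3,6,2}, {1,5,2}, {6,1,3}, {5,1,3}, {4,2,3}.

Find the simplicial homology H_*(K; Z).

Take the total order 1 < 2 < 3 < 4 < 5 < 6 on the vertex set. Then K (dimension 2) consists of the simplices:

  0-simplices (6): [1], [2], [3], [4], [5], [6]
  1-simplices (15): [1,2], [1,3], [1,4], [1,5], [1,6], [2,3], [2,4], [2,5], [2,6], [3,4], [3,5], [3,6], [4,5], [4,6], [5,6]
  2-simplices (10): [1,2,4], [1,2,5], [1,3,5], [1,3,6], [1,4,6], [2,3,4], [2,3,6], [2,5,6], [3,4,5], [4,5,6]

so the chain groups are C_0 ≅ Z^6, C_1 ≅ Z^15, C_2 ≅ Z^10.

Boundary ∂_1: C_1 → C_0 sends each edge [p,q] (with p < q) to q − p. For instance
  ∂[3,4] = [4] − [3].
The resulting 6×15 matrix has rank 5, and its Smith normal form has invariant factors (1,1,1,1,1).

The boundary map ∂_2: C_2 → C_1 acts by ∂[p,q,r] = [q,r] − [p,r] + [p,q]. For instance
  ∂[3,4,5] = [4,5] − [3,5] + [3,4],
  ∂[2,3,4] = [3,4] − [2,4] + [2,3].
As a 15×10 matrix over Z this has rank 10, with invariant factors (1,1,1,1,1,1,1,1,1,2).

Now H_k = ker ∂_k / im ∂_{k+1}, so:

  H_0: rank C_0 − rank ∂_1 = 6 − 5 = 1, and the invariant factors of ∂_1 are all 1, so H_0 ≅ Z.
  H_1: rank ker ∂_1 − rank ∂_2 = (15 − 5) − 10 = 0, and ∂_2 has invariant factor 2 > 1, so H_1 ≅ Z_2.
  H_2: rank ker ∂_2 − rank ∂_3 = (10 − 10) − 0 = 0, and there is no ∂_3, so H_2 ≅ 0.

(K is a triangulation of the real projective plane RP^2.)

H_0 = Z,  H_1 = Z_2,  H_2 = 0.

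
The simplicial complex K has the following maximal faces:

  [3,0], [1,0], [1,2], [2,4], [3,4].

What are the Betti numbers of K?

b_0 = 1, b_1 = 1.

We work with the vertex ordering 0 < 1 < 2 < 3 < 4. The simplices of K, each written with vertices in increasing order, are:

  0-simplices (5): [0], [1], [2], [3], [4]
  1-simplices (5): [0,1], [0,3], [1,2], [2,4], [3,4]

so the chain groups are C_0 ≅ Z^5, C_1 ≅ Z^5.

∂_1: C_1 → C_0 is given by ∂[p,q] = [q] − [p].
As a 5×5 matrix over Z this has rank 4, with invariant factors (1,1,1,1).

Computing H_k = (kernel of ∂_k) / (image of ∂_{k+1}):

  H_0: rank C_0 − rank ∂_1 = 5 − 4 = 1, and the invariant factors of ∂_1 are all 1, so H_0 ≅ Z.
  H_1: rank ker ∂_1 − rank ∂_2 = (5 − 4) − 0 = 1, and there is no ∂_2, so H_1 ≅ Z.

As a check, the Euler characteristic is 5 − 5 = 0, which agrees with 1 − 1 = 0.

Hence the Betti numbers are b_0 = 1, b_1 = 1.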